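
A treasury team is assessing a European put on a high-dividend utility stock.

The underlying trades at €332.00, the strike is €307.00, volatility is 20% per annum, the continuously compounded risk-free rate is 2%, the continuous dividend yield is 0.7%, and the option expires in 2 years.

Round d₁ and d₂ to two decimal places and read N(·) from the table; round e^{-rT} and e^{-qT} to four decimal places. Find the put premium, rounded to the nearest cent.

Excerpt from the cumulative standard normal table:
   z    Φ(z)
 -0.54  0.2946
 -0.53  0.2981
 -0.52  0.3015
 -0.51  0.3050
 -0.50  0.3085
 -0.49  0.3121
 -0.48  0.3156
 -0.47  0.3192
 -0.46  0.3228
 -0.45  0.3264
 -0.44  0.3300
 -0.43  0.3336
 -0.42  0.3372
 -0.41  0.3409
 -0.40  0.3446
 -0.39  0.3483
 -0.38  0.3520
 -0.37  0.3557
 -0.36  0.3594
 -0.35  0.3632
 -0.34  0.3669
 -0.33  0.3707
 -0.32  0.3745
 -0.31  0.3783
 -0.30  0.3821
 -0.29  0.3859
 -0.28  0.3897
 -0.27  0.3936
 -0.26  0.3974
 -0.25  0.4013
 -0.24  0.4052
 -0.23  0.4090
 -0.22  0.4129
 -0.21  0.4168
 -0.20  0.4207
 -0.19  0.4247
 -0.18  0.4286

σ√T = 0.2 × 1.4142 = 0.2828
ln(S/K) + (r − q + σ²/2)T = ln(332/307) + (0.02 − 0.007 + 0.2²/2)·2 = 0.0783 + 0.0660 = 0.1443
d₁ = 0.1443 / 0.2828 = 0.5101 → 0.51
d₂ = d₁ − σ√T = 0.5101 − 0.2828 = 0.2273 → 0.23
e^(−qT) = e^(−0.007·2) = 0.9861;  e^(−rT) = e^(−0.02·2) = 0.9608
N(−d₂) = N(-0.23) = 0.4090;  N(−d₁) = N(-0.51) = 0.3050
P = 307·0.9608·0.4090 − 332·0.9861·0.3050 = 120.6409 − 99.8525 = 20.7884

€20.79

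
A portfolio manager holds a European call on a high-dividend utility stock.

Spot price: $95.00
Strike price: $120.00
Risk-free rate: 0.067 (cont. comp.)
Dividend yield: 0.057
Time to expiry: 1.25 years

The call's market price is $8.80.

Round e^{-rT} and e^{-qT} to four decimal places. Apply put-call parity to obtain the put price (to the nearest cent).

exp(−qT) = exp(−0.057·1.25) = 0.9312;  exp(−rT) = exp(−0.067·1.25) = 0.9197
Put-call parity: C − P = S·e^(−qT) − K·e^(−rT) = 95·0.9312 − 120·0.9197 = 88.4640 − 110.3640 = -21.9000
P = C − (C − P) = 8.80 − (-21.9000) = 30.7000

$30.70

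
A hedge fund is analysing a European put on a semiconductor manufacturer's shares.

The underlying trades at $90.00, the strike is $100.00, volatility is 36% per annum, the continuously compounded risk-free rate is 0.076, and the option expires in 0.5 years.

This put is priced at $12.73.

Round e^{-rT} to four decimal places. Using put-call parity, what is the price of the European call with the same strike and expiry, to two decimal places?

$6.46

exp(−rT) = exp(−0.076·0.5) = 0.9627
Put-call parity: C − P = S − K·e^(−rT) = 90 − 100·0.9627 = 90 − 96.2700 = -6.2700
C = P + (C − P) = 12.73 + (-6.2700) = 6.4600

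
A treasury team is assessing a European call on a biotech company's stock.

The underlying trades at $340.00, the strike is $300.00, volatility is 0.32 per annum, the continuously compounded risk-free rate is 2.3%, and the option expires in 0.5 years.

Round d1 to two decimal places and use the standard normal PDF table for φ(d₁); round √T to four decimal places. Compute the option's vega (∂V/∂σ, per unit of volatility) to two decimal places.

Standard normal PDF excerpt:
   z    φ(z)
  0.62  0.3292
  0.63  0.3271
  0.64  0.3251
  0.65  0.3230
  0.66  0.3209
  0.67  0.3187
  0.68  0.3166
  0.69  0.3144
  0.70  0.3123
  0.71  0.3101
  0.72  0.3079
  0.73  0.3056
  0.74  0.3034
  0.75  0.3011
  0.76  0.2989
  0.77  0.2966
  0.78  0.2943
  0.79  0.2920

σ√T = 0.32 × 0.7071 = 0.2263
d₁ = [ln(340/300) + (0.023 + ½·0.32²)·0.5] / (σ√T) = (0.1252 + 0.0371) / 0.2263 = 0.7171 which rounds to 0.72
√T = √0.5 = 0.7071
φ(d₁) = φ(0.72) = 0.3079
vega = S·φ(d₁)·√T = 340·0.3079·0.7071 = 74.0235
(Vega is the same for a European call and put with the same parameters.)

74.02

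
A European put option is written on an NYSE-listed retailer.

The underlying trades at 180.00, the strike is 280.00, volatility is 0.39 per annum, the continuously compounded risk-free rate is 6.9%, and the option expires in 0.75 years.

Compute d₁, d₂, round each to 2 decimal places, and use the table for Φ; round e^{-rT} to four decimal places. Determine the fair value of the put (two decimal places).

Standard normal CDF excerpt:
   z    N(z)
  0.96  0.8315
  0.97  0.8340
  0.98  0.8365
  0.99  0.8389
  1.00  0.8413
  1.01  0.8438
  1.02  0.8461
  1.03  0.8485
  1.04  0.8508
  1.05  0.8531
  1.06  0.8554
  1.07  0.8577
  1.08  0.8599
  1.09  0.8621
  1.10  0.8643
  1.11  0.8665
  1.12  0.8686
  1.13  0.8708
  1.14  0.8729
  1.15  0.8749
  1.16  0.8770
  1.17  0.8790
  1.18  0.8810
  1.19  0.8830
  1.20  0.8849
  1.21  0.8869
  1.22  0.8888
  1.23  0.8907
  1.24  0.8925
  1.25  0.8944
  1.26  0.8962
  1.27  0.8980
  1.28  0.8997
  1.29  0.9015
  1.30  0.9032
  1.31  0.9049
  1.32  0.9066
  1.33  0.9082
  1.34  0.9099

σ√T = 0.39·√0.75 = 0.3377
d₁ = [ln(180/280) + (0.069 + 0.39²/2)·0.75] / 0.3377 = [-0.4418 + 0.1088] / 0.3377 = -0.9861 ≈ -0.99
d₂ = d₁ − σ√T = -0.9861 − 0.3377 = -1.3238 ≈ -1.32
exp(−rT) = exp(−0.069·0.75) = 0.9496
N(−d₂) = N(1.32) = 0.9066;  N(−d₁) = N(0.99) = 0.8389
P = 280·0.9496·0.9066 − 180·0.8389 = 241.0541 − 151.0020 = 90.0521

90.05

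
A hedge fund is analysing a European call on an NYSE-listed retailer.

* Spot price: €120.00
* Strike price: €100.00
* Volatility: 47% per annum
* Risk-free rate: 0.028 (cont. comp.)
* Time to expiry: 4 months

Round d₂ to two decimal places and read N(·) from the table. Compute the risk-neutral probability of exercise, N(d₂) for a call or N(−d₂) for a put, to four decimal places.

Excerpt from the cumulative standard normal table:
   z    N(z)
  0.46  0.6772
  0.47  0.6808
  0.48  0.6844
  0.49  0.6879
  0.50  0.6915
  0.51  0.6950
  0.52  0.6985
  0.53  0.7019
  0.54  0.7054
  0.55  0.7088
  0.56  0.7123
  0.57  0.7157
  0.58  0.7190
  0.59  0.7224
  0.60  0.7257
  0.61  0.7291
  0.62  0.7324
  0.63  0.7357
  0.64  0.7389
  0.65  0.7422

0.7157

σ√T = 0.47·√0.3333 = 0.2714
d₁ = [ln(120/100) + (0.028 + 0.47²/2)·0.3333] / 0.2714 = [0.1823 + 0.0461] / 0.2714 = 0.8420 ≈ 0.84
d₂ = d₁ − σ√T = 0.8420 − 0.2714 = 0.5706 ≈ 0.57
Risk-neutral Pr[S_T > K] = N(d₂) = N(0.57) = 0.7157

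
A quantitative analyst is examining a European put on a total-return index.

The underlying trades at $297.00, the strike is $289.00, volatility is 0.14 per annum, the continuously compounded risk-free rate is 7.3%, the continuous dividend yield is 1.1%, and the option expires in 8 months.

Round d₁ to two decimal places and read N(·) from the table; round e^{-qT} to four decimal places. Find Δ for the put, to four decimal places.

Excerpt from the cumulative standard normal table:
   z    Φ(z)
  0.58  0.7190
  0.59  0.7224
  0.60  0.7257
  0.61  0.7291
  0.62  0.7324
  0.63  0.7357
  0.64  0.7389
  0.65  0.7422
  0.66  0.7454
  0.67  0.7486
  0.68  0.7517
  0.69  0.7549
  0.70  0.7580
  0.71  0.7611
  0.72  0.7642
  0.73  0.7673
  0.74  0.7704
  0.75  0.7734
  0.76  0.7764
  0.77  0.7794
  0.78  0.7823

σ√T = 0.14·√0.6667 = 0.1143
ln(S/K) + (r − q + σ²/2)T = ln(297/289) + (0.073 − 0.011 + 0.14²/2)·0.6667 = 0.0273 + 0.0479 = 0.0752
d₁ = 0.0752 / 0.1143 = 0.6576 ≈ 0.66
N(d₁) = N(0.66) = 0.7454
Δ_put = exp(−qT)·(N(d₁) − 1) = 0.9927·(0.7454 − 1) = -0.2527

-0.2527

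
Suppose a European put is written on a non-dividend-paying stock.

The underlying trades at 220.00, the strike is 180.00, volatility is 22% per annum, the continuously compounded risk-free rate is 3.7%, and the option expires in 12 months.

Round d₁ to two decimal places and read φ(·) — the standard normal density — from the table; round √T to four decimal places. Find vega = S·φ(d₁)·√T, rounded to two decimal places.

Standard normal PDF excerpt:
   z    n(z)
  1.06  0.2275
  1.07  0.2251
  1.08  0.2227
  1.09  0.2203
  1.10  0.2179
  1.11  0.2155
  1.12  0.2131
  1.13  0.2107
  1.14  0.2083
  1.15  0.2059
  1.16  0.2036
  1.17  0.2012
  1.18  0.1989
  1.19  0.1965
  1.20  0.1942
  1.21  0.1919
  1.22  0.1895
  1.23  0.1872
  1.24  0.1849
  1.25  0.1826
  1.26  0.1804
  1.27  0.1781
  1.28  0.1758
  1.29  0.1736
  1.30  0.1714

43.23

σ√T = 0.22 × 1.0000 = 0.2200
d₁ = [ln(220/180) + (0.037 + 0.22²/2)·1] / 0.2200 = [0.2007 + 0.0612] / 0.2200 = 1.1903 → 1.19
√T = √1 = 1.0000
φ(d₁) = φ(1.19) = 0.1965
vega = S·φ(d₁)·√T = 220·0.1965·1.0000 = 43.2300
(The call has the same vega.)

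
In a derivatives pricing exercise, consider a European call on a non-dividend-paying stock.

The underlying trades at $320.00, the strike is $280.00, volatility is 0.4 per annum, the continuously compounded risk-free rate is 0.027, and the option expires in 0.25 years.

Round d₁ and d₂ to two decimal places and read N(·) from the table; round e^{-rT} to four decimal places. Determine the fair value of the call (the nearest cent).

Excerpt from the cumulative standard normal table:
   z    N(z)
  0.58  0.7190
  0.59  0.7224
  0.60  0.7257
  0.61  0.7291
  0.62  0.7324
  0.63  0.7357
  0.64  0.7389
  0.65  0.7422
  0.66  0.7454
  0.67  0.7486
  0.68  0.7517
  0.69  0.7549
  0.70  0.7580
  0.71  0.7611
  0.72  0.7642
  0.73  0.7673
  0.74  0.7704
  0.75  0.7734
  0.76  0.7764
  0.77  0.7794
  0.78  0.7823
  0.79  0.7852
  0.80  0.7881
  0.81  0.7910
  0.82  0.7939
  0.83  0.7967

T = 0.25;  σ√T = 0.2000
d₁ = [ln(320/280) + (0.027 + 0.4²/2)·0.25] / 0.2000 = [0.1335 + 0.0268] / 0.2000 = 0.8014 which rounds to 0.80
d₂ = d₁ − σ√T = 0.8014 − 0.2000 = 0.6014 which rounds to 0.60
e^(−rT) = e^(−0.027·0.25) = 0.9933
N(d₁) = N(0.80) = 0.7881;  N(d₂) = N(0.60) = 0.7257
C = 320·0.7881 − 280·0.9933·0.7257 = 252.1920 − 201.8346 = 50.3574

$50.36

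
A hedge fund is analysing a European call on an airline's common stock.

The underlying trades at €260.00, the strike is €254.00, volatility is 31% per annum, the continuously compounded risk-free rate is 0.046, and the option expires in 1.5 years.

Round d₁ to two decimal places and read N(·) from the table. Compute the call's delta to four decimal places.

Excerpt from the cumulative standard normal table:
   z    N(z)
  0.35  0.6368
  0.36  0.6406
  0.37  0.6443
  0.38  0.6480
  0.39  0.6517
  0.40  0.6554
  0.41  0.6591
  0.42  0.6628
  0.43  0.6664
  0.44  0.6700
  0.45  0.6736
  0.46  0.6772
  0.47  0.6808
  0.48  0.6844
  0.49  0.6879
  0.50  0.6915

σ√T = 0.31 × 1.2247 = 0.3797
ln(S/K) + (r + σ²/2)T = ln(260/254) + (0.046 + 0.31²/2)·1.5 = 0.0233 + 0.1411 = 0.1644
d₁ = 0.1644 / 0.3797 = 0.4331 which rounds to 0.43
N(d₁) = N(0.43) = 0.6664
Δ_call = N(d₁) = 0.6664

0.6664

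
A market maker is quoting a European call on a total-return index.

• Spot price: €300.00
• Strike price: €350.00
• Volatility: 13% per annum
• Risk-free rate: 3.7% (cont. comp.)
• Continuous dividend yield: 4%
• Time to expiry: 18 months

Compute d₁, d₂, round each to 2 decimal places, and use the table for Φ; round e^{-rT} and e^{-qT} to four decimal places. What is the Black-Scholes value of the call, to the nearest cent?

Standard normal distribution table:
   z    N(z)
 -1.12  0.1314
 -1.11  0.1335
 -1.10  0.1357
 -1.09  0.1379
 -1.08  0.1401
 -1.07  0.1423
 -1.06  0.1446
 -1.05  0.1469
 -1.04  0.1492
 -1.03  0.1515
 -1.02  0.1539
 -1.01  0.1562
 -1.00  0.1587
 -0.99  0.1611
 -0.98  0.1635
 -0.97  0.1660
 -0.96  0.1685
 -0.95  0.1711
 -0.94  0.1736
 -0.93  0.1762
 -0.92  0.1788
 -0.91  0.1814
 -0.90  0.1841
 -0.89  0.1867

€4.13

σ√T = 0.13 × 1.2247 = 0.1592
d₁ = [ln(300/350) + (0.037 − 0.04 + ½·0.13²)·1.5] / (σ√T) = (-0.1542 + 0.0082) / 0.1592 = -0.9168 → -0.92
d₂ = -0.9168 − 0.1592 = -1.0761 → -1.08
e^(−qT) = e^(−0.04·1.5) = 0.9418;  e^(−rT) = e^(−0.037·1.5) = 0.9460
N(d₁) = N(-0.92) = 0.1788;  N(d₂) = N(-1.08) = 0.1401
C = 300·0.9418·0.1788 − 350·0.9460·0.1401 = 50.5182 − 46.3871 = 4.1310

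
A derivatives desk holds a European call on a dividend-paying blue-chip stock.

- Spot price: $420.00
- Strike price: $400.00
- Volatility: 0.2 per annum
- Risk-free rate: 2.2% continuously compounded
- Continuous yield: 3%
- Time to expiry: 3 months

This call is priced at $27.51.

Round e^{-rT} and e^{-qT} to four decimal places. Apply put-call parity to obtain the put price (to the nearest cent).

$8.46

e^(−qT) = e^(−0.03·0.25) = 0.9925;  e^(−rT) = e^(−0.022·0.25) = 0.9945
Put-call parity: C − P = S·e^(−qT) − K·e^(−rT) = 420·0.9925 − 400·0.9945 = 416.8500 − 397.8000 = 19.0500
P = C − (C − P) = 27.51 − (19.0500) = 8.4600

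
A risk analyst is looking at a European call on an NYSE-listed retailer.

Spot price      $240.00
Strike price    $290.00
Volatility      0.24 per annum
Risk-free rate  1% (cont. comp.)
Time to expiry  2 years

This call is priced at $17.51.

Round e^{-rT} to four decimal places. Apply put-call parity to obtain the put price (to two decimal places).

$61.77

exp(−rT) = exp(−0.01·2) = 0.9802
Put-call parity: C − P = S − K·e^(−rT) = 240 − 290·0.9802 = 240 − 284.2580 = -44.2580
P = C − (C − P) = 17.51 − (-44.2580) = 61.7680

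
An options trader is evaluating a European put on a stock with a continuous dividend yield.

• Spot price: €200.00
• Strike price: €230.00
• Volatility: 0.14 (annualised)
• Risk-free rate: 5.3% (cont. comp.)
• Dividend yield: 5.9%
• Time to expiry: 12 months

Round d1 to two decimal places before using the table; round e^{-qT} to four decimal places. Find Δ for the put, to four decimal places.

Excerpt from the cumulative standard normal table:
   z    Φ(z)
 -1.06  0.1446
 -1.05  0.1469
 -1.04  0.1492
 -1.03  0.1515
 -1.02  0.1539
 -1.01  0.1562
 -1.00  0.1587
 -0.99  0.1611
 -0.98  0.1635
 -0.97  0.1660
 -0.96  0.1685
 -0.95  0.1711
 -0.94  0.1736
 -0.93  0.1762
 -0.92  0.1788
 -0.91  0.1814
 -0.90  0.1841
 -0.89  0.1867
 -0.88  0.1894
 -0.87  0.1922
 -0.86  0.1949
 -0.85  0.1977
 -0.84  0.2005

T = 1;  σ√T = 0.1400
d₁ = [ln(200/230) + (0.053 − 0.059 + 0.14²/2)·1] / 0.1400 = [-0.1398 + 0.0038] / 0.1400 = -0.9712 → -0.97
N(d₁) = N(-0.97) = 0.1660
Δ_put = exp(−qT)·(N(d₁) − 1) = 0.9427·(0.1660 − 1) = -0.7862

-0.7862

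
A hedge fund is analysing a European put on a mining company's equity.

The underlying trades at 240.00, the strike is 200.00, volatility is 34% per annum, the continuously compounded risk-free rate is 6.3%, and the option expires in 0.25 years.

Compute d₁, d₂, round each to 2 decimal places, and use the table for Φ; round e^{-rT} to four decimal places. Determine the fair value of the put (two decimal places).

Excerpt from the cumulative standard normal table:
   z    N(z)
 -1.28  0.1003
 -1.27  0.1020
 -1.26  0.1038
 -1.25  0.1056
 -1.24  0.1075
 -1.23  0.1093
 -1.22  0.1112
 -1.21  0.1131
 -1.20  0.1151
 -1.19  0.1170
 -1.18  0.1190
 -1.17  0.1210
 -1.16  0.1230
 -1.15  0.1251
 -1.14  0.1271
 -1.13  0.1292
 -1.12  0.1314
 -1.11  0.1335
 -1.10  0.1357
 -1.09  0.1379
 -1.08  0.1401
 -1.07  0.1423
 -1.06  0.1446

σ√T = 0.34 × 0.5000 = 0.1700
d₁ = [ln(240/200) + (0.063 + 0.34²/2)·0.25] / 0.1700 = [0.1823 + 0.0302] / 0.1700 = 1.2501 ≈ 1.25
d₂ = d₁ − σ√T = 1.2501 − 0.1700 = 1.0801 ≈ 1.08
e^(−rT) = e^(−0.063·0.25) = 0.9844
N(−d₂) = N(-1.08) = 0.1401;  N(−d₁) = N(-1.25) = 0.1056
P = 200·0.9844·0.1401 − 240·0.1056 = 27.5829 − 25.3440 = 2.2389

2.24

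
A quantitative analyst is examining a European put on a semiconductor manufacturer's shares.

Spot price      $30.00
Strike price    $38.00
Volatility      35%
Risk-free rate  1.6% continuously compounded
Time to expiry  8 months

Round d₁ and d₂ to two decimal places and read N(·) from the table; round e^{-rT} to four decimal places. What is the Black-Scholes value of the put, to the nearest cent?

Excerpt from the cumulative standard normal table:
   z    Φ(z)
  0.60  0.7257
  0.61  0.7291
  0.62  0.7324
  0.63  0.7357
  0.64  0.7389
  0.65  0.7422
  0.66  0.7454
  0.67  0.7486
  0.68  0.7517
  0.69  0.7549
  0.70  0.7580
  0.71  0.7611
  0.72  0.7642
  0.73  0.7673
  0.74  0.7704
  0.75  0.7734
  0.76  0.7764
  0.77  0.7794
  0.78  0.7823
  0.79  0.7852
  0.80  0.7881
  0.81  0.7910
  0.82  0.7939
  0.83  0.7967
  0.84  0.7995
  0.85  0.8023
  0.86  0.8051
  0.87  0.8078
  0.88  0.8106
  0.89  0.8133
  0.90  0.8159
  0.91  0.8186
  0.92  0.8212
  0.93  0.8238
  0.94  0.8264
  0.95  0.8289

σ√T = 0.35·√0.6667 = 0.2858
ln(S/K) + (r + σ²/2)T = ln(30/38) + (0.016 + 0.35²/2)·0.6667 = -0.2364 + 0.0515 = -0.1849
d₁ = -0.1849 / 0.2858 = -0.6470 ≈ -0.65
d₂ = d₁ − σ√T = -0.6470 − 0.2858 = -0.9327 ≈ -0.93
exp(−rT) = exp(−0.016·0.6667) = 0.9894
P = 38·0.9894·N(0.93) − 30·N(0.65) = 38·0.9894·0.8238 − 30·0.7422 = 30.9726 − 22.2660 = 8.7066

$8.71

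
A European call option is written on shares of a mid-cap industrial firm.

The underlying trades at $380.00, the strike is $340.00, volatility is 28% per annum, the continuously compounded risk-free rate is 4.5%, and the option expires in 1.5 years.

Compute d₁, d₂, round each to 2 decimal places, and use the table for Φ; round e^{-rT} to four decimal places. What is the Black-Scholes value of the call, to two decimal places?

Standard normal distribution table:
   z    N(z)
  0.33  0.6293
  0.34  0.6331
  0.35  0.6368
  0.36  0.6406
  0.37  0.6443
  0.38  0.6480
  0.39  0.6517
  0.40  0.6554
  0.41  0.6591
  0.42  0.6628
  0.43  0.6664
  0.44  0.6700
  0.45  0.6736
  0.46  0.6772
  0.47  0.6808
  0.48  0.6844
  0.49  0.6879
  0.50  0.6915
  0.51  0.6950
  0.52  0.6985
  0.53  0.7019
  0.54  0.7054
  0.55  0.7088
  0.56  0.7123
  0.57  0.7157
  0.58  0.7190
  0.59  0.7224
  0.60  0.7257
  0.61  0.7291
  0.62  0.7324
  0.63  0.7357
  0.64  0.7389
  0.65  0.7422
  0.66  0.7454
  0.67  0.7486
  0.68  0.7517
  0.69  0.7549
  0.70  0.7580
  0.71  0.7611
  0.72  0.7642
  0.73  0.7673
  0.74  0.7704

$84.49

σ√T = 0.28·√1.5 = 0.3429
ln(S/K) + (r + σ²/2)T = ln(380/340) + (0.045 + 0.28²/2)·1.5 = 0.1112 + 0.1263 = 0.2375
d₁ = 0.2375 / 0.3429 = 0.6926 ≈ 0.69
d₂ = d₁ − σ√T = 0.6926 − 0.3429 = 0.3497 ≈ 0.35
exp(−rT) = exp(−0.045·1.5) = 0.9347
C = 380·N(0.69) − 340·0.9347·N(0.35) = 380·0.7549 − 340·0.9347·0.6368 = 286.8620 − 202.3738 = 84.4882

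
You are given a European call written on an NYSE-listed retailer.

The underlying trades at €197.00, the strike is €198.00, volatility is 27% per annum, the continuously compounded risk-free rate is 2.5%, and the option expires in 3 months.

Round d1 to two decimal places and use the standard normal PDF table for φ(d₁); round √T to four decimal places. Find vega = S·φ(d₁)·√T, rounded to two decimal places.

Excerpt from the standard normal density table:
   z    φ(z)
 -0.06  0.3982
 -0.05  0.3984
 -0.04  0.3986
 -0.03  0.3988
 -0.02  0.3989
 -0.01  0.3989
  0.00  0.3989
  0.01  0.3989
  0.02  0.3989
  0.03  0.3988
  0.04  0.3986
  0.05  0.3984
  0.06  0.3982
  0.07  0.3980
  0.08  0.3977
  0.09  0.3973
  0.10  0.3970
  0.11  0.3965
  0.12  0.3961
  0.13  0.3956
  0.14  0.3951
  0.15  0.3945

σ√T = 0.27·√0.25 = 0.1350
d₁ = [ln(197/198) + (0.025 + 0.27²/2)·0.25] / 0.1350 = [-0.0051 + 0.0154] / 0.1350 = 0.0763 ⇒ 0.08
√T = √0.25 = 0.5000
φ(d₁) = φ(0.08) = 0.3977
vega = S·φ(d₁)·√T = 197·0.3977·0.5000 = 39.1735

39.17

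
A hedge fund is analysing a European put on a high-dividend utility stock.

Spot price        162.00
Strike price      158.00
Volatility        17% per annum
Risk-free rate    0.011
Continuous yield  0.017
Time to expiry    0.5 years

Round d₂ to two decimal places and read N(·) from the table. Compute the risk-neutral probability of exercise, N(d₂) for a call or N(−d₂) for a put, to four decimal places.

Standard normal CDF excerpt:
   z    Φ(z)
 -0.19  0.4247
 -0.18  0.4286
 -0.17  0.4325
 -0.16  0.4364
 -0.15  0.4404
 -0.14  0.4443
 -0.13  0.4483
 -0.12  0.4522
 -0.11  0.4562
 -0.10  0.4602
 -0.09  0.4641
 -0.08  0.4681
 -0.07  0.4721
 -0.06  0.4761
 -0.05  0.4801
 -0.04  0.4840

σ√T = 0.17 × 0.7071 = 0.1202
d₁ = [ln(162/158) + (0.011 − 0.017 + 0.17²/2)·0.5] / 0.1202 = [0.0250 + 0.0042] / 0.1202 = 0.2431 → 0.24
d₂ = d₁ − σ√T = 0.2431 − 0.1202 = 0.1229 → 0.12
Risk-neutral Pr[S_T < K] = N(−d₂) = N(-0.12) = 0.4522

0.4522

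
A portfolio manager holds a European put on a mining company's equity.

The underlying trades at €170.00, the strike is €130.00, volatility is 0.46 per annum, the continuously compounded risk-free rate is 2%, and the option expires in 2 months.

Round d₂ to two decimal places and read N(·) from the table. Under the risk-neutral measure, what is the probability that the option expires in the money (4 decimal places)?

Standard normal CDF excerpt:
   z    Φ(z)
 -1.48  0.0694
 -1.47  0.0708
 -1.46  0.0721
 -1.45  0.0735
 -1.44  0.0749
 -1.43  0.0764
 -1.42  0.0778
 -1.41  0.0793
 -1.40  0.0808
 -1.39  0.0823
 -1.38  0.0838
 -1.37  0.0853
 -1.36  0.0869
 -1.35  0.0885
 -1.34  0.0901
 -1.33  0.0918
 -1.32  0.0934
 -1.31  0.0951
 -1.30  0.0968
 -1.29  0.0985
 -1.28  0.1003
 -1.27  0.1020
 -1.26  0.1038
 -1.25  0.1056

σ√T = 0.46·√0.1667 = 0.1878
ln(S/K) + (r + σ²/2)T = ln(170/130) + (0.02 + 0.46²/2)·0.1667 = 0.2683 + 0.0210 = 0.2892
d₁ = 0.2892 / 0.1878 = 1.5401 which rounds to 1.54
d₂ = d₁ − σ√T = 1.5401 − 0.1878 = 1.3524 which rounds to 1.35
Pr(exercise) under Q = N(−d₂) = N(-1.35) = 0.0885

0.0885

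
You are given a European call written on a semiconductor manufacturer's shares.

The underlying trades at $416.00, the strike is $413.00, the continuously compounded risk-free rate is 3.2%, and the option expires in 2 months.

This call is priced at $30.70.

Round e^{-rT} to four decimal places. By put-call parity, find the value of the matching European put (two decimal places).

$25.51

e^(−rT) = e^(−0.032·0.1667) = 0.9947
Put-call parity: C − P = S − K·e^(−rT) = 416 − 413·0.9947 = 416 − 410.8111 = 5.1889
P = C − (C − P) = 30.70 − (5.1889) = 25.5111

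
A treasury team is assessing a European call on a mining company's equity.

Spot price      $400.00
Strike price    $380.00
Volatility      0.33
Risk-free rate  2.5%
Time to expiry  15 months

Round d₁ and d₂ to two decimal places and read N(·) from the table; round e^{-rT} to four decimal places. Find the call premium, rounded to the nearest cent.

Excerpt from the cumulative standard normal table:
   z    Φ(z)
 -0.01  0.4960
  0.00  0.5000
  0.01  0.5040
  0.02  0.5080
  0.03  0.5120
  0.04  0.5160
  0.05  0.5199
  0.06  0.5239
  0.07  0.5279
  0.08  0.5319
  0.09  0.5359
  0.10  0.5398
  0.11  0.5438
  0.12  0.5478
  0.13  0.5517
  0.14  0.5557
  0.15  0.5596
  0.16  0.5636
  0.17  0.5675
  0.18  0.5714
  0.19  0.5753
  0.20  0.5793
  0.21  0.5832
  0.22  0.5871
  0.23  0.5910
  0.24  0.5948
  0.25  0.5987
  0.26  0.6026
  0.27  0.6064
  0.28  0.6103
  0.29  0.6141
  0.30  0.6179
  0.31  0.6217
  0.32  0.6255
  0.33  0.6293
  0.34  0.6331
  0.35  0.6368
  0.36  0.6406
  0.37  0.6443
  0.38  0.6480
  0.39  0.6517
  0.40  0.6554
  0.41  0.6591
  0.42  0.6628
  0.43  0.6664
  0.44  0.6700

σ√T = 0.33 × 1.1180 = 0.3690
d₁ = [ln(400/380) + (0.025 + 0.33²/2)·1.25] / 0.3690 = [0.0513 + 0.0993] / 0.3690 = 0.4082 ⇒ 0.41
d₂ = d₁ − σ√T = 0.4082 − 0.3690 = 0.0392 ⇒ 0.04
exp(−rT) = exp(−0.025·1.25) = 0.9692
N(d₁) = N(0.41) = 0.6591;  N(d₂) = N(0.04) = 0.5160
C = 400·0.6591 − 380·0.9692·0.5160 = 263.6400 − 190.0407 = 73.5993

$73.60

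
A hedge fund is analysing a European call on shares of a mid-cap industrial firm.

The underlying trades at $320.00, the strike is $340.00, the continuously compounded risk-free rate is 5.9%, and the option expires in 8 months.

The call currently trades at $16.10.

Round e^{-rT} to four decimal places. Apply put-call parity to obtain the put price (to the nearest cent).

e^(−rT) = e^(−0.059·0.6667) = 0.9614
Put-call parity: C − P = S − K·e^(−rT) = 320 − 340·0.9614 = 320 − 326.8760 = -6.8760
P = C − (C − P) = 16.10 − (-6.8760) = 22.9760

$22.98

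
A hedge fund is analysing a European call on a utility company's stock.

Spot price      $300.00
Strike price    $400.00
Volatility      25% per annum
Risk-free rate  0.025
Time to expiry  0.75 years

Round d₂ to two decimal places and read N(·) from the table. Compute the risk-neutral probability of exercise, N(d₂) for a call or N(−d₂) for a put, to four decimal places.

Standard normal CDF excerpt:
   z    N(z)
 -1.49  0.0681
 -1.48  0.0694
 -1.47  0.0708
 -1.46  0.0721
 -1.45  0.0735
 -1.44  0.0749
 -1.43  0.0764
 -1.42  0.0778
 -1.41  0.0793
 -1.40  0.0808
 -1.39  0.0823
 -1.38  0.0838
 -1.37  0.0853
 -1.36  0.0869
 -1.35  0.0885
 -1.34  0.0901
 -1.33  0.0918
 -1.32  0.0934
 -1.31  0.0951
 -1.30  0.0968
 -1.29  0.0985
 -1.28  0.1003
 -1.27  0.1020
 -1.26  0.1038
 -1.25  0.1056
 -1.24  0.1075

σ√T = 0.25·√0.75 = 0.2165
ln(S/K) + (r + σ²/2)T = ln(300/400) + (0.025 + 0.25²/2)·0.75 = -0.2877 + 0.0422 = -0.2455
d₁ = -0.2455 / 0.2165 = -1.1339 → -1.13
d₂ = d₁ − σ√T = -1.1339 − 0.2165 = -1.3504 → -1.35
Risk-neutral Pr[S_T > K] = N(d₂) = N(-1.35) = 0.0885

0.0885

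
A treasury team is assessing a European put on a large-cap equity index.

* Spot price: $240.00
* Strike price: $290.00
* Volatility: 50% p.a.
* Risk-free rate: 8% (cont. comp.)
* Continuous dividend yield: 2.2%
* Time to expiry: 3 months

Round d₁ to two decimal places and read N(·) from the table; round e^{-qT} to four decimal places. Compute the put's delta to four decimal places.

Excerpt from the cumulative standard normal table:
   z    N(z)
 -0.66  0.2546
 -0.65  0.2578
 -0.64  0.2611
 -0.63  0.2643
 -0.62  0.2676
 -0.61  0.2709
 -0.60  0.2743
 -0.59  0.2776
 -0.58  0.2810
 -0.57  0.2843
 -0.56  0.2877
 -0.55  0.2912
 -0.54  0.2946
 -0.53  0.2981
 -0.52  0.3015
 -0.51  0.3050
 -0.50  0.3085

-0.7118

T = 0.25;  σ√T = 0.2500
ln(S/K) + (r − q + σ²/2)T = ln(240/290) + (0.08 − 0.022 + 0.5²/2)·0.25 = -0.1892 + 0.0457 = -0.1435
d₁ = -0.1435 / 0.2500 = -0.5740 which rounds to -0.57
N(d₁) = N(-0.57) = 0.2843
Δ_put = e^(−qT)·(N(d₁) − 1) = 0.9945·(0.2843 − 1) = -0.7118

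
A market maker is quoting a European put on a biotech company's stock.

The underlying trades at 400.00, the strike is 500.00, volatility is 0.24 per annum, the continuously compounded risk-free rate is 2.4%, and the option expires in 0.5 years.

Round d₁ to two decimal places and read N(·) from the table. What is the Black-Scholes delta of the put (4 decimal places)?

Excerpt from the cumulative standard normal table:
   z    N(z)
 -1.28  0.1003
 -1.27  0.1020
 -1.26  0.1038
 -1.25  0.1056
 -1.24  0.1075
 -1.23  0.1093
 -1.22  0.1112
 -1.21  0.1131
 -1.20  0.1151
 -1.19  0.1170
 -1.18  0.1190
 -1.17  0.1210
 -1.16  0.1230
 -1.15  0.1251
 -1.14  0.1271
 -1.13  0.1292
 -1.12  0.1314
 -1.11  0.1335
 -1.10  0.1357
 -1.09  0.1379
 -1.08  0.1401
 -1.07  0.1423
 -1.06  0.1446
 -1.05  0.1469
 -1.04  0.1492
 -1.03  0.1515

-0.8770

σ√T = 0.24 × 0.7071 = 0.1697
d₁ = [ln(400/500) + (0.024 + 0.24²/2)·0.5] / 0.1697 = [-0.2231 + 0.0264] / 0.1697 = -1.1593 ⇒ -1.16
N(d₁) = N(-1.16) = 0.1230
Δ_put = N(d₁) − 1 = 0.1230 − 1 = -0.8770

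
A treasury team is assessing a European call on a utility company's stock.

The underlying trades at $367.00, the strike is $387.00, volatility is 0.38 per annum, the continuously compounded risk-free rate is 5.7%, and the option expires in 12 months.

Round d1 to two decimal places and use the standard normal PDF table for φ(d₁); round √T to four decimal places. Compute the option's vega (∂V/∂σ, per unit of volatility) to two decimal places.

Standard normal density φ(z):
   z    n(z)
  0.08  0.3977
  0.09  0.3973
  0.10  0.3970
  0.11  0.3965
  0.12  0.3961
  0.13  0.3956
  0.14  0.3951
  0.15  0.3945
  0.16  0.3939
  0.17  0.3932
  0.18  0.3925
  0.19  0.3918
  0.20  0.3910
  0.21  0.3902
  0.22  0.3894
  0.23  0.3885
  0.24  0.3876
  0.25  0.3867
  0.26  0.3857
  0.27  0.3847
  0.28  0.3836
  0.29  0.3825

σ√T = 0.38 × 1.0000 = 0.3800
d₁ = [ln(367/387) + (0.057 + 0.38²/2)·1] / 0.3800 = [-0.0531 + 0.1292] / 0.3800 = 0.2004 which rounds to 0.20
√T = √1 = 1.0000
φ(d₁) = φ(0.20) = 0.3910
vega = S·φ(d₁)·√T = 367·0.3910·1.0000 = 143.4970
(Call and put vega coincide under Black-Scholes.)

143.50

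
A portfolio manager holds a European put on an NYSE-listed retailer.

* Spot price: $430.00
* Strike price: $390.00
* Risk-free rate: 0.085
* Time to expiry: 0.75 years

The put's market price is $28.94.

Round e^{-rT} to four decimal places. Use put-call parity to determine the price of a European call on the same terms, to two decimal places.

$93.04

e^(−rT) = e^(−0.085·0.75) = 0.9382
Put-call parity: C − P = S − K·e^(−rT) = 430 − 390·0.9382 = 430 − 365.8980 = 64.1020
C = P + (C − P) = 28.94 + (64.1020) = 93.0420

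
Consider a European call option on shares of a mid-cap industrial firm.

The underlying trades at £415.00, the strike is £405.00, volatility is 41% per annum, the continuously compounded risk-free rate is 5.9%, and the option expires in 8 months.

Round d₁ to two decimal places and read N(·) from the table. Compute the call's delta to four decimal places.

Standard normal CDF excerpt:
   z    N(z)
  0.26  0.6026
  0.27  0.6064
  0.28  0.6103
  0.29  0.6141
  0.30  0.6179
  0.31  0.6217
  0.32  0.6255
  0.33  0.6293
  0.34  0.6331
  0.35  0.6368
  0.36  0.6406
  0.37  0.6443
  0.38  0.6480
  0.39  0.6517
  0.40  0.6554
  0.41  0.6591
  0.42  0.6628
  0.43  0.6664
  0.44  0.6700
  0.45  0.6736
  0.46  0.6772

0.6406

T = 0.6667;  σ√T = 0.3348
d₁ = [ln(415/405) + (0.059 + 0.41²/2)·0.6667] / 0.3348 = [0.0244 + 0.0954] / 0.3348 = 0.3577 which rounds to 0.36
N(d₁) = N(0.36) = 0.6406
Δ_call = N(d₁) = 0.6406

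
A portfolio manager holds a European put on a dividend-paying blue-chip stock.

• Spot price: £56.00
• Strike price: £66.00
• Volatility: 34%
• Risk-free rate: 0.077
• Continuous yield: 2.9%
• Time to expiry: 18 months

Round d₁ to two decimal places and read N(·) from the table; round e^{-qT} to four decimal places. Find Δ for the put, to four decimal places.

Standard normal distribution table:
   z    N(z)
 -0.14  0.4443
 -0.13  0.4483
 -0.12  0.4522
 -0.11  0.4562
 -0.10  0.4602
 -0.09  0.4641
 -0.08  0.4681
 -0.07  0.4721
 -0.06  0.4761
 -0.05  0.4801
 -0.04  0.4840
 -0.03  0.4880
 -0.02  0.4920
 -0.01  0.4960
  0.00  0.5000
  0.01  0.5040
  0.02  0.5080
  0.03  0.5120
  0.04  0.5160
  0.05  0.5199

-0.4825

T = 1.5;  σ√T = 0.4164
d₁ = [ln(56/66) + (0.077 − 0.029 + 0.34²/2)·1.5] / 0.4164 = [-0.1643 + 0.1587] / 0.4164 = -0.0135 which rounds to -0.01
N(d₁) = N(-0.01) = 0.4960
Δ_put = exp(−qT)·(N(d₁) − 1) = 0.9574·(0.4960 − 1) = -0.4825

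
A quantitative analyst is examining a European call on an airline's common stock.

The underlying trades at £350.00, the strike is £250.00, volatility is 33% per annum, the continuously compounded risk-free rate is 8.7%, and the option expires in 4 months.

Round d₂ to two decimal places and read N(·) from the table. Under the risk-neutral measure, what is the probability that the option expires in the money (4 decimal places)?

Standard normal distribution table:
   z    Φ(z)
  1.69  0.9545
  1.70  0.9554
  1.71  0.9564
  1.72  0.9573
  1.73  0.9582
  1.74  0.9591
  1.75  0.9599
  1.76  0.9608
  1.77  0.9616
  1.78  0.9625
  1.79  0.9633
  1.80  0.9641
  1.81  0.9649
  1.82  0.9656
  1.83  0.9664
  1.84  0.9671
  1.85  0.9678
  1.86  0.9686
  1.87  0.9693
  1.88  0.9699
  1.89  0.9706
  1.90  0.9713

σ√T = 0.33 × 0.5774 = 0.1905
d₁ = [ln(350/250) + (0.087 + ½·0.33²)·0.3333] / (σ√T) = (0.3365 + 0.0471) / 0.1905 = 2.0135 → 2.01
d₂ = 2.0135 − 0.1905 = 1.8230 → 1.82
Pr(exercise) under Q = N(d₂) = 0.9656

0.9656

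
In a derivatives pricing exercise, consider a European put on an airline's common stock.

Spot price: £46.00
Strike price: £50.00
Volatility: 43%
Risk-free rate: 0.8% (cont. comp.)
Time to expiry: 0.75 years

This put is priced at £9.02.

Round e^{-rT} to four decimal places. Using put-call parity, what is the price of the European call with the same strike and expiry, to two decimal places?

exp(−rT) = exp(−0.008·0.75) = 0.9940
Put-call parity: C − P = S − K·e^(−rT) = 46 − 50·0.9940 = 46 − 49.7000 = -3.7000
C = P + (C − P) = 9.02 + (-3.7000) = 5.3200

£5.32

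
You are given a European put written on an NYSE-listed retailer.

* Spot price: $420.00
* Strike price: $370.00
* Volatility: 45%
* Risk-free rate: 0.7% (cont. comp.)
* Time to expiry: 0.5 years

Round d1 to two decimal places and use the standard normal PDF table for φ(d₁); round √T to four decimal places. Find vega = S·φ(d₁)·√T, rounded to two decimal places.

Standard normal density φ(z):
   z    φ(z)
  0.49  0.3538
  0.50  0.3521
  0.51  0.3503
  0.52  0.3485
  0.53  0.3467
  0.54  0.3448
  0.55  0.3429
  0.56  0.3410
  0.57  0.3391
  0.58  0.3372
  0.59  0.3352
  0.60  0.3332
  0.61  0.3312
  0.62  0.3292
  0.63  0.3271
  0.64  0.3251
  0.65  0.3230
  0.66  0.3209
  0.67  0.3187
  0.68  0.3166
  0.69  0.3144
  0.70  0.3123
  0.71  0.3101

σ√T = 0.45·√0.5 = 0.3182
d₁ = [ln(420/370) + (0.007 + 0.45²/2)·0.5] / 0.3182 = [0.1268 + 0.0541] / 0.3182 = 0.5684 ⇒ 0.57
√T = √0.5 = 0.7071
φ(d₁) = φ(0.57) = 0.3391
vega = S·φ(d₁)·√T = 420·0.3391·0.7071 = 100.7066

100.71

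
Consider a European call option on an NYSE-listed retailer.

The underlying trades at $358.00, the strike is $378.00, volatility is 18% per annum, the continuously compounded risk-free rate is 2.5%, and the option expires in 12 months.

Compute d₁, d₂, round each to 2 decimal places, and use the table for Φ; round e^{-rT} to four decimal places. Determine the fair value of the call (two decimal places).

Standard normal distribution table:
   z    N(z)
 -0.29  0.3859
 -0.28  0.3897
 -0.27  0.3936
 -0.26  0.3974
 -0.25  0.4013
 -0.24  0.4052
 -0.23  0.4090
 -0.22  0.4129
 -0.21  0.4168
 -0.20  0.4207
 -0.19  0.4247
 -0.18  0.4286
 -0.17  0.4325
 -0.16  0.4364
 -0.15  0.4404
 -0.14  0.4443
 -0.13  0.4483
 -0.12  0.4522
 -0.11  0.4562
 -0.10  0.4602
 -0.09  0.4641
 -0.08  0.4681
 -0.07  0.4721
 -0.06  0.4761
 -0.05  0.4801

$21.07

T = 1;  σ√T = 0.1800
d₁ = [ln(358/378) + (0.025 + ½·0.18²)·1] / (σ√T) = (-0.0544 + 0.0412) / 0.1800 = -0.0731 which rounds to -0.07
d₂ = -0.0731 − 0.1800 = -0.2531 which rounds to -0.25
e^(−rT) = e^(−0.025·1) = 0.9753
N(d₁) = N(-0.07) = 0.4721;  N(d₂) = N(-0.25) = 0.4013
C = 358·0.4721 − 378·0.9753·0.4013 = 169.0118 − 147.9446 = 21.0672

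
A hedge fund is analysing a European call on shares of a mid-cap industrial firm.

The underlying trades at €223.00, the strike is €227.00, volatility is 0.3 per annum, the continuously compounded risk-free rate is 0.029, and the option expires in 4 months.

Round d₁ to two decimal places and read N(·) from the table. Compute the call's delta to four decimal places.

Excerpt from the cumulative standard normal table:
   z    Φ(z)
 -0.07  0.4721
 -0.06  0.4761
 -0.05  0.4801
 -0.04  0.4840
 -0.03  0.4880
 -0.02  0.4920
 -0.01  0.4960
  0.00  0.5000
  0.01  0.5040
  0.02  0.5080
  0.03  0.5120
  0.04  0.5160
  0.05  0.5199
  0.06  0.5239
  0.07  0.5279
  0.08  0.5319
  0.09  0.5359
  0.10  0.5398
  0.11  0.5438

0.5160

T = 0.3333;  σ√T = 0.1732
d₁ = [ln(223/227) + (0.029 + 0.3²/2)·0.3333] / 0.1732 = [-0.0178 + 0.0247] / 0.1732 = 0.0398 which rounds to 0.04
N(d₁) = N(0.04) = 0.5160
Δ_call = N(d₁) = 0.5160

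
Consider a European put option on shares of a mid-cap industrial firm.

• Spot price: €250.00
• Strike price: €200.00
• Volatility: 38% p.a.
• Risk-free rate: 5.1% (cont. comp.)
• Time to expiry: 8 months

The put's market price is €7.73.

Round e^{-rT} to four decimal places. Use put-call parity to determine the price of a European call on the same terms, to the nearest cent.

€64.41

e^(−rT) = e^(−0.051·0.6667) = 0.9666
Put-call parity: C − P = S − K·e^(−rT) = 250 − 200·0.9666 = 250 − 193.3200 = 56.6800
C = P + (C − P) = 7.73 + (56.6800) = 64.4100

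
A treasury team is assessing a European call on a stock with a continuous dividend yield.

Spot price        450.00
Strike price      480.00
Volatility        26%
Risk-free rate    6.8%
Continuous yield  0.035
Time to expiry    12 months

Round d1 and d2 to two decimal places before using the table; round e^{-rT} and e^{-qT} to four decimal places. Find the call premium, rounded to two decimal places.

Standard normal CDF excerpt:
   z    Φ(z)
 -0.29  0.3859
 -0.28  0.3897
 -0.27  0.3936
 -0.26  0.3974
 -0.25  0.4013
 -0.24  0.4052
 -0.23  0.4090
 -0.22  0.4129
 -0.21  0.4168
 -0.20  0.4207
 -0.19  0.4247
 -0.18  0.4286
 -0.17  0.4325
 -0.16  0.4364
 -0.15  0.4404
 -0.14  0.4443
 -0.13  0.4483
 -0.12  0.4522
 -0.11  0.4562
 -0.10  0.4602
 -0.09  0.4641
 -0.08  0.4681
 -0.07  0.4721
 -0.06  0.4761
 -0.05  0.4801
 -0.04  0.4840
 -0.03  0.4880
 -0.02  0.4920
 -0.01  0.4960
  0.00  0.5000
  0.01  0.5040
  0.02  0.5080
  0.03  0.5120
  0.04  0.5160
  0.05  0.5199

σ√T = 0.26 × 1.0000 = 0.2600
ln(S/K) + (r − q + σ²/2)T = ln(450/480) + (0.068 − 0.035 + 0.26²/2)·1 = -0.0645 + 0.0668 = 0.0023
d₁ = 0.0023 / 0.2600 = 0.0087 ⇒ 0.01
d₂ = d₁ − σ√T = 0.0087 − 0.2600 = -0.2513 ⇒ -0.25
e^(−qT) = e^(−0.035·1) = 0.9656;  e^(−rT) = e^(−0.068·1) = 0.9343
C = 450·0.9656·N(0.01) − 480·0.9343·N(-0.25) = 450·0.9656·0.5040 − 480·0.9343·0.4013 = 218.9981 − 179.9686 = 39.0295

39.03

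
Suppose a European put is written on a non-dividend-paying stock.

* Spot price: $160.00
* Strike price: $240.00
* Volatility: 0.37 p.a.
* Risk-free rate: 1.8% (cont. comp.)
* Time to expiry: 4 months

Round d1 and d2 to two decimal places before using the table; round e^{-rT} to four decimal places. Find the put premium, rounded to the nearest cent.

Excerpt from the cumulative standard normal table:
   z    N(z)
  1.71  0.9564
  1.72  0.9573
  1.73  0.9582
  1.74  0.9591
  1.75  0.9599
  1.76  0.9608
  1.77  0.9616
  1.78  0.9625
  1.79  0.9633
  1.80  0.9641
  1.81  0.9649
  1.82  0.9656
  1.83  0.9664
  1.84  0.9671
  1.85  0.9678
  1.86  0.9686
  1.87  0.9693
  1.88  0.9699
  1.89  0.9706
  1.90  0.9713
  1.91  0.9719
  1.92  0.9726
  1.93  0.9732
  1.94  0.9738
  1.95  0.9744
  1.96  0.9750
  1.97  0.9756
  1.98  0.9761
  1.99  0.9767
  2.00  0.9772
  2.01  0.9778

$79.13

T = 0.3333;  σ√T = 0.2136
ln(S/K) + (r + σ²/2)T = ln(160/240) + (0.018 + 0.37²/2)·0.3333 = -0.4055 + 0.0288 = -0.3766
d₁ = -0.3766 / 0.2136 = -1.7632 ⇒ -1.76
d₂ = d₁ − σ√T = -1.7632 − 0.2136 = -1.9768 ⇒ -1.98
exp(−rT) = exp(−0.018·0.3333) = 0.9940
P = 240·0.9940·N(1.98) − 160·N(1.76) = 240·0.9940·0.9761 − 160·0.9608 = 232.8584 − 153.7280 = 79.1304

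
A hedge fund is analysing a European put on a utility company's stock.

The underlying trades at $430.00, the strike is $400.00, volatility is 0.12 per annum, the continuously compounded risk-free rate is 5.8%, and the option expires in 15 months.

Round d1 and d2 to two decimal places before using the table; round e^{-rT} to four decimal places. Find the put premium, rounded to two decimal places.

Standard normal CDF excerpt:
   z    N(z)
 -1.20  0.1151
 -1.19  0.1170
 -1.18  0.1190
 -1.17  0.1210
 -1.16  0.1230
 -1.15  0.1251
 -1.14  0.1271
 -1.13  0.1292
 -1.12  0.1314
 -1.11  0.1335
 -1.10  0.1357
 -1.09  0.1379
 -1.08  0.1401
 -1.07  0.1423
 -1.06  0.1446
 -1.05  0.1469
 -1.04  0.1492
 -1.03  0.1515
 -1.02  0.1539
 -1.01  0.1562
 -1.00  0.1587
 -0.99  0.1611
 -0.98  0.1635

$4.32

T = 1.25;  σ√T = 0.1342
d₁ = [ln(430/400) + (0.058 + 0.12²/2)·1.25] / 0.1342 = [0.0723 + 0.0815] / 0.1342 = 1.1465 → 1.15
d₂ = d₁ − σ√T = 1.1465 − 0.1342 = 1.0123 → 1.01
e^(−rT) = e^(−0.058·1.25) = 0.9301
N(−d₂) = N(-1.01) = 0.1562;  N(−d₁) = N(-1.15) = 0.1251
P = 400·0.9301·0.1562 − 430·0.1251 = 58.1126 − 53.7930 = 4.3196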